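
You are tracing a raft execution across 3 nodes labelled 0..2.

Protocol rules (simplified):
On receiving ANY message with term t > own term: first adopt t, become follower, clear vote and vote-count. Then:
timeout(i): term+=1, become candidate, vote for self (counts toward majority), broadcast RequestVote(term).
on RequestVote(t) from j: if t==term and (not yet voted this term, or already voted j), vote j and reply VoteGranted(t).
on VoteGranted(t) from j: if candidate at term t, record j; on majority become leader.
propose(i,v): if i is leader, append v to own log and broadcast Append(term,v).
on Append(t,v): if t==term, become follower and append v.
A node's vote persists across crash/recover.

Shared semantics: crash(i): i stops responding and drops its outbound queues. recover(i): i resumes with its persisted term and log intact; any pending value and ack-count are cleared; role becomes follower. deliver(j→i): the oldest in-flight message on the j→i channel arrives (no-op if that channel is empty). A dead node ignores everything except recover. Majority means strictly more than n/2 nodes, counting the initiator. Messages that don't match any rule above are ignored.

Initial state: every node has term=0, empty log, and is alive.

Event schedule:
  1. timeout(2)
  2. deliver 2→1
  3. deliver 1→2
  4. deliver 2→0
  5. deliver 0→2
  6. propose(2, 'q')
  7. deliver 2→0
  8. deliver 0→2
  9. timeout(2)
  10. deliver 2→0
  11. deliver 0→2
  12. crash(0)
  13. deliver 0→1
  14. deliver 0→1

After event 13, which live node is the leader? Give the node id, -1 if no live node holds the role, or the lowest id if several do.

1. timeout(2):  <2:cand t1 ->
2. deliver 2→1:  <1:foll t1 ->
3. deliver 1→2:  <2:lead t1 ->
4. deliver 2→0:  <0:foll t1 ->
5. deliver 0→2:  nop
6. propose(2,'q'):  <2:lead t1 q>
7. deliver 2→0:  <0:foll t1 q>
8. deliver 0→2:  nop
9. timeout(2):  <2:cand t2 q>
10. deliver 2→0:  <0:foll t2 q>
11. deliver 0→2:  <2:lead t2 q>
12. crash(0):  <0:✗foll t2 q>
13. deliver 0→1:  nop

2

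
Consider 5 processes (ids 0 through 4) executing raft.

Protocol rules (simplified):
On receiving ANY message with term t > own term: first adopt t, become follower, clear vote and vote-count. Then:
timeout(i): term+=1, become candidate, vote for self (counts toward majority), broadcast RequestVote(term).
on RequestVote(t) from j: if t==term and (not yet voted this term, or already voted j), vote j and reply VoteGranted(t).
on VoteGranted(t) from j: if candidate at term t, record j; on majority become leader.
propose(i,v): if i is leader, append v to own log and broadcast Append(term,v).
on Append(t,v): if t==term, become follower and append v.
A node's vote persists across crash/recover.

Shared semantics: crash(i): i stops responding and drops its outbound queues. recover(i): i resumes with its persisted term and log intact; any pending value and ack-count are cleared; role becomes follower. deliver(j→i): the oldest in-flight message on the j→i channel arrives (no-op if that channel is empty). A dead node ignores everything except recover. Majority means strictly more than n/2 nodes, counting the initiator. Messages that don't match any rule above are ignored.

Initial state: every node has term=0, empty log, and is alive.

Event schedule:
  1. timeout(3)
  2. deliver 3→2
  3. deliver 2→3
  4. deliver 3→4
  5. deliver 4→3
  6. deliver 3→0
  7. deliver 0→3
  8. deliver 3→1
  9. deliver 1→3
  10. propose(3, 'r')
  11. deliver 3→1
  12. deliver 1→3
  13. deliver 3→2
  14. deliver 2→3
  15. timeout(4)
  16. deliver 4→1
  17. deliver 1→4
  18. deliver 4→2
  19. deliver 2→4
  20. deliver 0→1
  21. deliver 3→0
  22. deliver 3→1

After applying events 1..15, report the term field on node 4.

1. timeout(3):  <3:cand t1 ->
2. deliver 3→2:  <2:foll t1 ->
3. deliver 2→3:  nop
4. deliver 3→4:  <4:foll t1 ->
5. deliver 4→3:  <3:lead t1 ->
6. deliver 3→0:  <0:foll t1 ->
7. deliver 0→3:  nop
8. deliver 3→1:  <1:foll t1 ->
9. deliver 1→3:  nop
10. propose(3,'r'):  <3:lead t1 r>
11. deliver 3→1:  <1:foll t1 r>
12. deliver 1→3:  nop
13. deliver 3→2:  <2:foll t1 r>
14. deliver 2→3:  nop
15. timeout(4):  <4:cand t2 ->

2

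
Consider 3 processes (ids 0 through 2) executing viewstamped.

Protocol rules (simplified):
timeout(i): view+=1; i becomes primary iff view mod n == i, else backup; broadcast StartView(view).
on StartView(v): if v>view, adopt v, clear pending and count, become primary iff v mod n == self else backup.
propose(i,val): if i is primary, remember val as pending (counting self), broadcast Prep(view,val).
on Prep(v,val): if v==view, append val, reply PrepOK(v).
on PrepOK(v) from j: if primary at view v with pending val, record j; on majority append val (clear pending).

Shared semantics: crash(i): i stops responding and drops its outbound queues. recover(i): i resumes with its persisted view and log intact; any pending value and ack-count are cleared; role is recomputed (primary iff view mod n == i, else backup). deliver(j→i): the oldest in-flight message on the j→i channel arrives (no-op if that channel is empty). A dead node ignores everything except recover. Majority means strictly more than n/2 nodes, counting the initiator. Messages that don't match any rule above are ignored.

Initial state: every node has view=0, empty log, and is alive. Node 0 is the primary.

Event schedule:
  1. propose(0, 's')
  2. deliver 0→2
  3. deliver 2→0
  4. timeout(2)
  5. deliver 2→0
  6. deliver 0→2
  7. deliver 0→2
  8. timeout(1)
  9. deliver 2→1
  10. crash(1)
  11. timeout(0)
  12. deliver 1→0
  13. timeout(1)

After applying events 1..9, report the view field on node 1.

1

step 1 propose(0,'s'): —
step 2 deliver 0→2: 2={back,v=0,log=s}
step 3 deliver 2→0: 0={prim,v=0,log=s}
step 4 timeout(2): 2={back,v=1,log=s}
step 5 deliver 2→0: 0={back,v=1,log=s}
step 6 deliver 0→2: —
step 7 deliver 0→2: —
step 8 timeout(1): 1={prim,v=1,log=-}
step 9 deliver 2→1: —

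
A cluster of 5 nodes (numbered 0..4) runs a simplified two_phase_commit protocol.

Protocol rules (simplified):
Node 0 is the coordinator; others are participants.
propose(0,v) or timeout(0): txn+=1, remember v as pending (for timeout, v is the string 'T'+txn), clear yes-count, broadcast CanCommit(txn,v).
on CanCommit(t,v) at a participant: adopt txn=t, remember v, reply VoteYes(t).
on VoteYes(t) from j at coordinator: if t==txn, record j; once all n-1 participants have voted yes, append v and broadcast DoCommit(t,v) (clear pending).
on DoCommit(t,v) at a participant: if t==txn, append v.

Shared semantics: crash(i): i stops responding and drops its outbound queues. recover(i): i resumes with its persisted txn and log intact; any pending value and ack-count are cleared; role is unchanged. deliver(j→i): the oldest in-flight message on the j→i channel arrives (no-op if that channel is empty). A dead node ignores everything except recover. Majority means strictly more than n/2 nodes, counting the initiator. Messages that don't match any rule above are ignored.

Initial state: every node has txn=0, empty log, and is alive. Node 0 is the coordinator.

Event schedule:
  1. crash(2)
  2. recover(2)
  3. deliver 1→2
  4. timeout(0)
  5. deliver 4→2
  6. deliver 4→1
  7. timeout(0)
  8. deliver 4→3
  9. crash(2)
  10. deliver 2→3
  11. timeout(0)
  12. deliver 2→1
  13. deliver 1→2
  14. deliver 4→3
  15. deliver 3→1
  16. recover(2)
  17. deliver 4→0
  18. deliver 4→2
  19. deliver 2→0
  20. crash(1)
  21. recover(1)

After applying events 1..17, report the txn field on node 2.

0

step 1 crash(2): 2={✗part,t=0,log=-}
step 2 recover(2): 2={part,t=0,log=-}
step 3 deliver 1→2: —
step 4 timeout(0): 0={coor,t=1,log=-}
step 5 deliver 4→2: —
step 6 deliver 4→1: —
step 7 timeout(0): 0={coor,t=2,log=-}
step 8 deliver 4→3: —
step 9 crash(2): 2={✗part,t=0,log=-}
step 10 deliver 2→3: —
step 11 timeout(0): 0={coor,t=3,log=-}
step 12 deliver 2→1: —
step 13 deliver 1→2: —
step 14 deliver 4→3: —
step 15 deliver 3→1: —
step 16 recover(2): 2={part,t=0,log=-}
step 17 deliver 4→0: —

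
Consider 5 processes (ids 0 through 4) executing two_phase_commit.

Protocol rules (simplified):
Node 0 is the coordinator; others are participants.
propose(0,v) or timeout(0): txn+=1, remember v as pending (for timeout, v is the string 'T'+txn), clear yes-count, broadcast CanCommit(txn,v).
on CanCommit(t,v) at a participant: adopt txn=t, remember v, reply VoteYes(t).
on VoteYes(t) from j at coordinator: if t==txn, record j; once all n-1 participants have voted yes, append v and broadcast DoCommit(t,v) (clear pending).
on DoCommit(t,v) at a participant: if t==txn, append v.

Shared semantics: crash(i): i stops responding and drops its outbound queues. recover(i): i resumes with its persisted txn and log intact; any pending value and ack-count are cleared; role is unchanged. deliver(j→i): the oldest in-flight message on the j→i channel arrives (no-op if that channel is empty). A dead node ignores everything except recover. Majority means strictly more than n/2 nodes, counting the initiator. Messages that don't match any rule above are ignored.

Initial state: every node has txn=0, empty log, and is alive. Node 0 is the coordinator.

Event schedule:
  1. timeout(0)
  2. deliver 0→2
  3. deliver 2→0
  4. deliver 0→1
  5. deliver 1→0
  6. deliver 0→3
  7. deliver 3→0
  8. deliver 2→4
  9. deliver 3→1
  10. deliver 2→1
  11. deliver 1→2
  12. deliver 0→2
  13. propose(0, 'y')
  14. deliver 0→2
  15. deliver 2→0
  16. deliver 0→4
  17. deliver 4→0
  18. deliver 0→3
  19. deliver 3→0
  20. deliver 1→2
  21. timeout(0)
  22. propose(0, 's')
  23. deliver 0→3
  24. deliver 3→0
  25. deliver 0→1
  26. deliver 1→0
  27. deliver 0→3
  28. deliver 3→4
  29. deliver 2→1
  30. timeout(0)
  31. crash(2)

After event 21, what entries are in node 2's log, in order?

empty

1. timeout(0):  <0:coor t1 ->
2. deliver 0→2:  <2:part t1 ->
3. deliver 2→0:  nop
4. deliver 0→1:  <1:part t1 ->
5. deliver 1→0:  nop
6. deliver 0→3:  <3:part t1 ->
7. deliver 3→0:  nop
8. deliver 2→4:  nop
9. deliver 3→1:  nop
10. deliver 2→1:  nop
11. deliver 1→2:  nop
12. deliver 0→2:  nop
13. propose(0,'y'):  <0:coor t2 ->
14. deliver 0→2:  <2:part t2 ->
15. deliver 2→0:  nop
16. deliver 0→4:  <4:part t1 ->
17. deliver 4→0:  nop
18. deliver 0→3:  <3:part t2 ->
19. deliver 3→0:  nop
20. deliver 1→2:  nop
21. timeout(0):  <0:coor t3 ->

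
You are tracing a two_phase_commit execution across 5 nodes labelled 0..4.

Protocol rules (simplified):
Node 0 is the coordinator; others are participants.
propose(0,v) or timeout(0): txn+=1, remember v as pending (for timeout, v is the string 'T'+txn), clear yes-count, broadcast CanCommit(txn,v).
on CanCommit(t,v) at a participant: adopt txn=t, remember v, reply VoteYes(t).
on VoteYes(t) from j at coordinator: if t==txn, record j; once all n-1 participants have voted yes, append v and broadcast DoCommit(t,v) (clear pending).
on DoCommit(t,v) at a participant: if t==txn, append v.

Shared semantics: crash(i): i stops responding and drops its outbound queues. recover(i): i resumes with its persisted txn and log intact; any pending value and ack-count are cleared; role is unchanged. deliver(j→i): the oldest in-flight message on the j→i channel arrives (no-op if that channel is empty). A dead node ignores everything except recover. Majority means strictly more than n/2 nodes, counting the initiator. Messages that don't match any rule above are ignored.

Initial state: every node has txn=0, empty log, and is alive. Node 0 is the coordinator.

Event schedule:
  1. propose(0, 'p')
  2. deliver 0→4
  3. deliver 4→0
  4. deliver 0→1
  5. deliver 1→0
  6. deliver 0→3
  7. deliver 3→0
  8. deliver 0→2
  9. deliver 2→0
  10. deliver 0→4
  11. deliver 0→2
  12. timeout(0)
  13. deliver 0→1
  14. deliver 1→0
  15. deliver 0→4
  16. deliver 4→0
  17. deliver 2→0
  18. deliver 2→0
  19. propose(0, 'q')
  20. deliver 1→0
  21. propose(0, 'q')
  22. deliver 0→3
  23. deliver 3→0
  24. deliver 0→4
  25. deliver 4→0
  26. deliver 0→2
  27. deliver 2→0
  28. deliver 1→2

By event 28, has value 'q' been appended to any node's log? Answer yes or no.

1. propose(0,'p'):  <0:coor t1 ->
2. deliver 0→4:  <4:part t1 ->
3. deliver 4→0:  nop
4. deliver 0→1:  <1:part t1 ->
5. deliver 1→0:  nop
6. deliver 0→3:  <3:part t1 ->
7. deliver 3→0:  nop
8. deliver 0→2:  <2:part t1 ->
9. deliver 2→0:  <0:coor t1 p>
10. deliver 0→4:  <4:part t1 p>
11. deliver 0→2:  <2:part t1 p>
12. timeout(0):  <0:coor t2 p>
13. deliver 0→1:  <1:part t1 p>
14. deliver 1→0:  nop
15. deliver 0→4:  <4:part t2 p>
16. deliver 4→0:  nop
17. deliver 2→0:  nop
18. deliver 2→0:  nop
19. propose(0,'q'):  <0:coor t3 p>
20. deliver 1→0:  nop
21. propose(0,'q'):  <0:coor t4 p>
22. deliver 0→3:  <3:part t1 p>
23. deliver 3→0:  nop
24. deliver 0→4:  <4:part t3 p>
25. deliver 4→0:  nop
26. deliver 0→2:  <2:part t2 p>
27. deliver 2→0:  nop
28. deliver 1→2:  nop

no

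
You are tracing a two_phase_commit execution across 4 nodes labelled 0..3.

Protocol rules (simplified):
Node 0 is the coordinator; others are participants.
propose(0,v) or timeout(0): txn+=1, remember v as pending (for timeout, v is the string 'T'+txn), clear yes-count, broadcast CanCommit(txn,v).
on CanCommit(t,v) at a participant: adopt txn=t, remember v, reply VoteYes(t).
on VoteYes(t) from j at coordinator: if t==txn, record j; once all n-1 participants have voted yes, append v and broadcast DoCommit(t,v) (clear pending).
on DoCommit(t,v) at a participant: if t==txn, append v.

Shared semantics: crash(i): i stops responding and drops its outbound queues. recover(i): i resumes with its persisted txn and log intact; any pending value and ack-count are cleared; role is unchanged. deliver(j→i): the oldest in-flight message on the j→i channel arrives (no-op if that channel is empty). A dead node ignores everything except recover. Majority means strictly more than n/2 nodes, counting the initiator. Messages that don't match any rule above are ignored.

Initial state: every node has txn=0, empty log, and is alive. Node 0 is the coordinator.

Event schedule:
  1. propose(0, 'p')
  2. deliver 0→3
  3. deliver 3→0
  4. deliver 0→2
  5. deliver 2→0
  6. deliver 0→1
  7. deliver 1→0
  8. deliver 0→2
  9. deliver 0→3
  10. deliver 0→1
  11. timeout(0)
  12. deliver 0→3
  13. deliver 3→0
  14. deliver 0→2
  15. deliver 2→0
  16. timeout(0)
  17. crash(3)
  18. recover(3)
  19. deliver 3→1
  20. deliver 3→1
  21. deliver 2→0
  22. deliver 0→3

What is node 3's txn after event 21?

e1 propose(0,'p'): 0[coor,t=1,-]
e2 deliver 0→3: 3[part,t=1,-]
e3 deliver 3→0: ·
e4 deliver 0→2: 2[part,t=1,-]
e5 deliver 2→0: ·
e6 deliver 0→1: 1[part,t=1,-]
e7 deliver 1→0: 0[coor,t=1,p]
e8 deliver 0→2: 2[part,t=1,p]
e9 deliver 0→3: 3[part,t=1,p]
e10 deliver 0→1: 1[part,t=1,p]
e11 timeout(0): 0[coor,t=2,p]
e12 deliver 0→3: 3[part,t=2,p]
e13 deliver 3→0: ·
e14 deliver 0→2: 2[part,t=2,p]
e15 deliver 2→0: ·
e16 timeout(0): 0[coor,t=3,p]
e17 crash(3): 3[✗part,t=2,p]
e18 recover(3): 3[part,t=2,p]
e19 deliver 3→1: ·
e20 deliver 3→1: ·
e21 deliver 2→0: ·

2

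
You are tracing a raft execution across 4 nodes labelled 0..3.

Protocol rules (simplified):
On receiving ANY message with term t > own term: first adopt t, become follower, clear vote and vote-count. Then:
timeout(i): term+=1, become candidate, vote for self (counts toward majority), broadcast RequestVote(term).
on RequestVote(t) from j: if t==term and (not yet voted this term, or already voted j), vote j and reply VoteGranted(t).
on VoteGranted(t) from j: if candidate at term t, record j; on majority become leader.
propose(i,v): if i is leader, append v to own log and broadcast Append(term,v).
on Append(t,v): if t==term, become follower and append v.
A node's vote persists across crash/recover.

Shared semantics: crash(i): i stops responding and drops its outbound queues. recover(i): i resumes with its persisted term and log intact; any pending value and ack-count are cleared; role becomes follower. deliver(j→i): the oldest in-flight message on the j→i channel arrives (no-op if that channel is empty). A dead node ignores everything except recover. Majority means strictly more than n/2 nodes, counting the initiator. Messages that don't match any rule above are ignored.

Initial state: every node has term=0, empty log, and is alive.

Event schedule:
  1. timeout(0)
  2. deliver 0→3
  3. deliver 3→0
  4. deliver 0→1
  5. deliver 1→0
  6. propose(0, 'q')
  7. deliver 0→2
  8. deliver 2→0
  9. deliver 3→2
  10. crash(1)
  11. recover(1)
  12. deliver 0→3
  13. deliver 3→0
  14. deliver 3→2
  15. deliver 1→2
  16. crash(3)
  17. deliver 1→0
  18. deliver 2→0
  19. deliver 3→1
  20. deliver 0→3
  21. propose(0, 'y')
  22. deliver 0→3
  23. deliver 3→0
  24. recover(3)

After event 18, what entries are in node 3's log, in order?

1. timeout(0):  <0:cand t1 ->
2. deliver 0→3:  <3:foll t1 ->
3. deliver 3→0:  nop
4. deliver 0→1:  <1:foll t1 ->
5. deliver 1→0:  <0:lead t1 ->
6. propose(0,'q'):  <0:lead t1 q>
7. deliver 0→2:  <2:foll t1 ->
8. deliver 2→0:  nop
9. deliver 3→2:  nop
10. crash(1):  <1:✗foll t1 ->
11. recover(1):  <1:foll t1 ->
12. deliver 0→3:  <3:foll t1 q>
13. deliver 3→0:  nop
14. deliver 3→2:  nop
15. deliver 1→2:  nop
16. crash(3):  <3:✗foll t1 q>
17. deliver 1→0:  nop
18. deliver 2→0:  nop

q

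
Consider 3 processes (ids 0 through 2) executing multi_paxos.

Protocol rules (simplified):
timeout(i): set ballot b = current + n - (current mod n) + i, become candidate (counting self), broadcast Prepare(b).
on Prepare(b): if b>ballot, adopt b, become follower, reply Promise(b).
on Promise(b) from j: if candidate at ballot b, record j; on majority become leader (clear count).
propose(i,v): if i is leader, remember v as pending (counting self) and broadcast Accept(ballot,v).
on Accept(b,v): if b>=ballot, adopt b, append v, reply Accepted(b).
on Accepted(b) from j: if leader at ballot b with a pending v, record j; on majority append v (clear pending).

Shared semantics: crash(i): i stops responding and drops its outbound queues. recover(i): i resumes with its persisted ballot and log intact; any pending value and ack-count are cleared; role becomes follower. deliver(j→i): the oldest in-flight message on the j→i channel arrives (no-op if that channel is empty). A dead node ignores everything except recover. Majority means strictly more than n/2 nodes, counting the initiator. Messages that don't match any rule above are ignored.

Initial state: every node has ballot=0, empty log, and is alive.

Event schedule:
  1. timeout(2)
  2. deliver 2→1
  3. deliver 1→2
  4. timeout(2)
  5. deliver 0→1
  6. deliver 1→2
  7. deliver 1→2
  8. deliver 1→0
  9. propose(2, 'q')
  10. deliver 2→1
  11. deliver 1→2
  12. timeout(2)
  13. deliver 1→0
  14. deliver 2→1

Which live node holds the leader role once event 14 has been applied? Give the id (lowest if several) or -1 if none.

-1

after 1 — timeout(2): n2:cand/b5/[-]
after 2 — deliver 2→1: n1:foll/b5/[-]
after 3 — deliver 1→2: n2:lead/b5/[-]
after 4 — timeout(2): n2:cand/b8/[-]
after 5 — deliver 0→1: ·
after 6 — deliver 1→2: ·
after 7 — deliver 1→2: ·
after 8 — deliver 1→0: ·
after 9 — propose(2,'q'): ·
after 10 — deliver 2→1: n1:foll/b8/[-]
after 11 — deliver 1→2: n2:lead/b8/[-]
after 12 — timeout(2): n2:cand/b11/[-]
after 13 — deliver 1→0: ·
after 14 — deliver 2→1: n1:foll/b11/[-]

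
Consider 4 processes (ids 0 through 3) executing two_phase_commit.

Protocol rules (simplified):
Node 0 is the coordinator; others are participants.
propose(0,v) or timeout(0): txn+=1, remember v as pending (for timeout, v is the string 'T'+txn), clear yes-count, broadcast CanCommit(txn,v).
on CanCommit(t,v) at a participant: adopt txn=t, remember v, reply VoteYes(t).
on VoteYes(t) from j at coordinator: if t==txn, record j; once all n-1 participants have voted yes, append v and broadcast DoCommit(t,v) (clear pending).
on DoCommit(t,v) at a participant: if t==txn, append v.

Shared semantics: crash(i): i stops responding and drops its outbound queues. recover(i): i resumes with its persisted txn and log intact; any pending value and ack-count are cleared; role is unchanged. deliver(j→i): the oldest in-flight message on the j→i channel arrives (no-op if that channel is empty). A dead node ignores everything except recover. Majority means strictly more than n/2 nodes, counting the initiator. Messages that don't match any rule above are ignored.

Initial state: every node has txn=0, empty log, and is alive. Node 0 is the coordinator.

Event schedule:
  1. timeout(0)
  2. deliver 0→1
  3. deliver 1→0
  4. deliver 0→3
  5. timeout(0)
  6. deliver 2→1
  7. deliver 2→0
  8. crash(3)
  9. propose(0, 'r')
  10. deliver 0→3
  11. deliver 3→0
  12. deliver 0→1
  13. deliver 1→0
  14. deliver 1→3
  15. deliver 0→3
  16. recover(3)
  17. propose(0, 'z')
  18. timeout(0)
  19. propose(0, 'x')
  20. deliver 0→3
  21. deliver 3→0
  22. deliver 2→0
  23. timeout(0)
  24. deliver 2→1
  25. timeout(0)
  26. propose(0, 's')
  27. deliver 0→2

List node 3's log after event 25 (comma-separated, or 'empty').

empty

after 1 — timeout(0): n0:coor/t1/[-]
after 2 — deliver 0→1: n1:part/t1/[-]
after 3 — deliver 1→0: ·
after 4 — deliver 0→3: n3:part/t1/[-]
after 5 — timeout(0): n0:coor/t2/[-]
after 6 — deliver 2→1: ·
after 7 — deliver 2→0: ·
after 8 — crash(3): n3:✗part/t1/[-]
after 9 — propose(0,'r'): n0:coor/t3/[-]
after 10 — deliver 0→3: ·
after 11 — deliver 3→0: ·
after 12 — deliver 0→1: n1:part/t2/[-]
after 13 — deliver 1→0: ·
after 14 — deliver 1→3: ·
after 15 — deliver 0→3: ·
after 16 — recover(3): n3:part/t1/[-]
after 17 — propose(0,'z'): n0:coor/t4/[-]
after 18 — timeout(0): n0:coor/t5/[-]
after 19 — propose(0,'x'): n0:coor/t6/[-]
after 20 — deliver 0→3: n3:part/t2/[-]
after 21 — deliver 3→0: ·
after 22 — deliver 2→0: ·
after 23 — timeout(0): n0:coor/t7/[-]
after 24 — deliver 2→1: ·
after 25 — timeout(0): n0:coor/t8/[-]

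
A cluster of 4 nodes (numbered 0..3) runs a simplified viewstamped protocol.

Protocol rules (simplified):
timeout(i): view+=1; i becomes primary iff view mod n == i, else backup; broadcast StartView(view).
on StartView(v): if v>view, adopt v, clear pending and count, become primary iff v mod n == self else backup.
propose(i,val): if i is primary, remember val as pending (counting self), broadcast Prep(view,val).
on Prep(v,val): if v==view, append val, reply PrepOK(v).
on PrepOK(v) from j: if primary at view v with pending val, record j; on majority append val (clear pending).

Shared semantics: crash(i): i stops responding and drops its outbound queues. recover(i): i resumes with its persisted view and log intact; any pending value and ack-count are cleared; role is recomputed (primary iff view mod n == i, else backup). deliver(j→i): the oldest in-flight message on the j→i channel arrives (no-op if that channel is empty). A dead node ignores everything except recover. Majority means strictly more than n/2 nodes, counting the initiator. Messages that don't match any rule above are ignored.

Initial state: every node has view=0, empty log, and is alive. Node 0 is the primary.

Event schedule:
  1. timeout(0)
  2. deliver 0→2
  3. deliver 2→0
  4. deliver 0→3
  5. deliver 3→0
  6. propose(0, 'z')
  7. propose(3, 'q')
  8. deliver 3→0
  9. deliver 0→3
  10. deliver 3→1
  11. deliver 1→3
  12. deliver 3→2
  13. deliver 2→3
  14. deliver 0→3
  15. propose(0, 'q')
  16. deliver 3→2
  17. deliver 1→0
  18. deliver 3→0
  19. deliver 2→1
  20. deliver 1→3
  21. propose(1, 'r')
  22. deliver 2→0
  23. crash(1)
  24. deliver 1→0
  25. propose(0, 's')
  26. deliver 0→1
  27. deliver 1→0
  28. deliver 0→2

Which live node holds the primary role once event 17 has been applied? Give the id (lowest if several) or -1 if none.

-1

[1] timeout(0) → N0(back v1 [-])
[2] deliver 0→2 → N2(back v1 [-])
[3] deliver 2→0 → ∅
[4] deliver 0→3 → N3(back v1 [-])
[5] deliver 3→0 → ∅
[6] propose(0,'z') → ∅
[7] propose(3,'q') → ∅
[8] deliver 3→0 → ∅
[9] deliver 0→3 → ∅
[10] deliver 3→1 → ∅
[11] deliver 1→3 → ∅
[12] deliver 3→2 → ∅
[13] deliver 2→3 → ∅
[14] deliver 0→3 → ∅
[15] propose(0,'q') → ∅
[16] deliver 3→2 → ∅
[17] deliver 1→0 → ∅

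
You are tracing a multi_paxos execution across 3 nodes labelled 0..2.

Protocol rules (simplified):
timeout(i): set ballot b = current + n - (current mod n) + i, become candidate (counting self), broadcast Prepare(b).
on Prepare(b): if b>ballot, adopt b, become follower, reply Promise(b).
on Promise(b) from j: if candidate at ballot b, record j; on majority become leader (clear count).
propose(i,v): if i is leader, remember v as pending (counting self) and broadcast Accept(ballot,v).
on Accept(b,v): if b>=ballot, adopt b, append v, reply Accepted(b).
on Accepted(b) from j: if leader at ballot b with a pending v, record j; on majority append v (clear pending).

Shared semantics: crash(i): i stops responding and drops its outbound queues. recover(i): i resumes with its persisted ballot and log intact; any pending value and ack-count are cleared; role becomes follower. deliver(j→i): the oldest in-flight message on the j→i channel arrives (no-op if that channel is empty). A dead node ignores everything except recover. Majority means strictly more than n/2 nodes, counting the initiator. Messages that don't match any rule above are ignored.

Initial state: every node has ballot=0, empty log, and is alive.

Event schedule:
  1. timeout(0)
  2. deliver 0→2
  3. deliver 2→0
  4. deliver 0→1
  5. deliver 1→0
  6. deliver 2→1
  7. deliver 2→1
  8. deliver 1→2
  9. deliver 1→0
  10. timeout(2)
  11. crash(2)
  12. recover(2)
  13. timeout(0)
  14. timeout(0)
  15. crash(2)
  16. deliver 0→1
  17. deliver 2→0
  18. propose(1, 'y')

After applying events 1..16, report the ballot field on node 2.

8

e1 timeout(0): 0[cand,b=3,-]
e2 deliver 0→2: 2[foll,b=3,-]
e3 deliver 2→0: 0[lead,b=3,-]
e4 deliver 0→1: 1[foll,b=3,-]
e5 deliver 1→0: ·
e6 deliver 2→1: ·
e7 deliver 2→1: ·
e8 deliver 1→2: ·
e9 deliver 1→0: ·
e10 timeout(2): 2[cand,b=8,-]
e11 crash(2): 2[✗cand,b=8,-]
e12 recover(2): 2[foll,b=8,-]
e13 timeout(0): 0[cand,b=6,-]
e14 timeout(0): 0[cand,b=9,-]
e15 crash(2): 2[✗foll,b=8,-]
e16 deliver 0→1: 1[foll,b=6,-]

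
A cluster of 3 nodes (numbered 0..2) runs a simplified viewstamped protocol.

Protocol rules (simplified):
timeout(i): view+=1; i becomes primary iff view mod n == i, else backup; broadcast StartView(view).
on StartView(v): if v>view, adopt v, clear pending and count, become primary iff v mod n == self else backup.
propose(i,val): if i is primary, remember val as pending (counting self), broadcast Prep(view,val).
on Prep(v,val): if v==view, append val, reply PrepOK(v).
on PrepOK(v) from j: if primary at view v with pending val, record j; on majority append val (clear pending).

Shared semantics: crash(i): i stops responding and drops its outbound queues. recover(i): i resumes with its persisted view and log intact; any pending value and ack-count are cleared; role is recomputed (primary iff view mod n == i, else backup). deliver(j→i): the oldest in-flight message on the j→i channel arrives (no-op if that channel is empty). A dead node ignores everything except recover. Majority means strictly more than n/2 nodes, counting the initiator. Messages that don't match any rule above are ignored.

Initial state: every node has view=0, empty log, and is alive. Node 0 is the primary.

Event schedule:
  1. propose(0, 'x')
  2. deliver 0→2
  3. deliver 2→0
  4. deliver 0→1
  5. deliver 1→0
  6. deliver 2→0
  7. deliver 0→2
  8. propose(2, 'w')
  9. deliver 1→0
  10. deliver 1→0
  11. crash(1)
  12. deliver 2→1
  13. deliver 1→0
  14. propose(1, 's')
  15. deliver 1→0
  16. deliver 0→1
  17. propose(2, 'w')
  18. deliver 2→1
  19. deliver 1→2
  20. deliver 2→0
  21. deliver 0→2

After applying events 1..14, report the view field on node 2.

0

after 1 — propose(0,'x'): ·
after 2 — deliver 0→2: n2:back/v0/[x]
after 3 — deliver 2→0: n0:prim/v0/[x]
after 4 — deliver 0→1: n1:back/v0/[x]
after 5 — deliver 1→0: ·
after 6 — deliver 2→0: ·
after 7 — deliver 0→2: ·
after 8 — propose(2,'w'): ·
after 9 — deliver 1→0: ·
after 10 — deliver 1→0: ·
after 11 — crash(1): n1:✗back/v0/[x]
after 12 — deliver 2→1: ·
after 13 — deliver 1→0: ·
after 14 — propose(1,'s'): ·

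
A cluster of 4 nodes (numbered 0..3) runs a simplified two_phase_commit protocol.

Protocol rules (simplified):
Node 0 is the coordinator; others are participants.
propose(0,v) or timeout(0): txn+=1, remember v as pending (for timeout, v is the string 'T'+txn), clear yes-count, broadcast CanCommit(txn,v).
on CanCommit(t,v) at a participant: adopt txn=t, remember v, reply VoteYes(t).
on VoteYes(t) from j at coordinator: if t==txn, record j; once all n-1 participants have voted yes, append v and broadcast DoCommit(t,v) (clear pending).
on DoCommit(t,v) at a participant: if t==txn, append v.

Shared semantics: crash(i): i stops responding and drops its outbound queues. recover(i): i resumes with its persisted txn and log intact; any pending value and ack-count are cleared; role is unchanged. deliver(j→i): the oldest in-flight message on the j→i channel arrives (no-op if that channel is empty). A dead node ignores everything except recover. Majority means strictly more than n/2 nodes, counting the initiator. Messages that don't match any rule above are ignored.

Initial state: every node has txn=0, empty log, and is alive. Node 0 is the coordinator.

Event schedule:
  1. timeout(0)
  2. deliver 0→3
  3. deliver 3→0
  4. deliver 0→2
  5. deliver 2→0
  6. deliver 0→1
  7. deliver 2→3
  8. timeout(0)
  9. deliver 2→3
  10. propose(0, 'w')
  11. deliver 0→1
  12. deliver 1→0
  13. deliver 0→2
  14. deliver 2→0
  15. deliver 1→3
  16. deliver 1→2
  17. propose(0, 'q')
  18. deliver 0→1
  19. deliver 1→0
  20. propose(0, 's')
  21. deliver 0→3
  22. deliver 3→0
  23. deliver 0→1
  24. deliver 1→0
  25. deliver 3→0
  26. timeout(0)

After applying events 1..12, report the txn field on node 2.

1. timeout(0):  <0:coor t1 ->
2. deliver 0→3:  <3:part t1 ->
3. deliver 3→0:  nop
4. deliver 0→2:  <2:part t1 ->
5. deliver 2→0:  nop
6. deliver 0→1:  <1:part t1 ->
7. deliver 2→3:  nop
8. timeout(0):  <0:coor t2 ->
9. deliver 2→3:  nop
10. propose(0,'w'):  <0:coor t3 ->
11. deliver 0→1:  <1:part t2 ->
12. deliver 1→0:  nop

1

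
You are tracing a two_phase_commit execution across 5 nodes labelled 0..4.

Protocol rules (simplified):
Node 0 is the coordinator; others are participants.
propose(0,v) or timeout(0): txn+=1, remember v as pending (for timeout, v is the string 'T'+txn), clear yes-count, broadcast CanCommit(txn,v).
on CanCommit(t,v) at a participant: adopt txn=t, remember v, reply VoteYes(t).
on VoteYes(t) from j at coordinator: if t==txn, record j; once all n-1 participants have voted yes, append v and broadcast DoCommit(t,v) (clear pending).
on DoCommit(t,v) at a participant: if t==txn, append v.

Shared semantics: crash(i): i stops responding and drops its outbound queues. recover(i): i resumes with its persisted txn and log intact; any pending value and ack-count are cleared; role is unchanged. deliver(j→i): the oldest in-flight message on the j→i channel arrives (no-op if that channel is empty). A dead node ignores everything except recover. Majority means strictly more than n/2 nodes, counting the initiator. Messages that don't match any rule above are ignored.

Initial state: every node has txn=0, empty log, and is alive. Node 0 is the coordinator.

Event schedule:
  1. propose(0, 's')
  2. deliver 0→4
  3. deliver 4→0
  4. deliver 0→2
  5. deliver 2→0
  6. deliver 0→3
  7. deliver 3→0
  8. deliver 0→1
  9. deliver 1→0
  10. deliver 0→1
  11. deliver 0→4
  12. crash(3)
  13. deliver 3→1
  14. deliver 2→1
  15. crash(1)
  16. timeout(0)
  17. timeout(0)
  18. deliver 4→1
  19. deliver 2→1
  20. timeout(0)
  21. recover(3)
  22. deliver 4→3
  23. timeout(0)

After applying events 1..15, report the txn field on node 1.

1

after 1 — propose(0,'s'): n0:coor/t1/[-]
after 2 — deliver 0→4: n4:part/t1/[-]
after 3 — deliver 4→0: ·
after 4 — deliver 0→2: n2:part/t1/[-]
after 5 — deliver 2→0: ·
after 6 — deliver 0→3: n3:part/t1/[-]
after 7 — deliver 3→0: ·
after 8 — deliver 0→1: n1:part/t1/[-]
after 9 — deliver 1→0: n0:coor/t1/[s]
after 10 — deliver 0→1: n1:part/t1/[s]
after 11 — deliver 0→4: n4:part/t1/[s]
after 12 — crash(3): n3:✗part/t1/[-]
after 13 — deliver 3→1: ·
after 14 — deliver 2→1: ·
after 15 — crash(1): n1:✗part/t1/[s]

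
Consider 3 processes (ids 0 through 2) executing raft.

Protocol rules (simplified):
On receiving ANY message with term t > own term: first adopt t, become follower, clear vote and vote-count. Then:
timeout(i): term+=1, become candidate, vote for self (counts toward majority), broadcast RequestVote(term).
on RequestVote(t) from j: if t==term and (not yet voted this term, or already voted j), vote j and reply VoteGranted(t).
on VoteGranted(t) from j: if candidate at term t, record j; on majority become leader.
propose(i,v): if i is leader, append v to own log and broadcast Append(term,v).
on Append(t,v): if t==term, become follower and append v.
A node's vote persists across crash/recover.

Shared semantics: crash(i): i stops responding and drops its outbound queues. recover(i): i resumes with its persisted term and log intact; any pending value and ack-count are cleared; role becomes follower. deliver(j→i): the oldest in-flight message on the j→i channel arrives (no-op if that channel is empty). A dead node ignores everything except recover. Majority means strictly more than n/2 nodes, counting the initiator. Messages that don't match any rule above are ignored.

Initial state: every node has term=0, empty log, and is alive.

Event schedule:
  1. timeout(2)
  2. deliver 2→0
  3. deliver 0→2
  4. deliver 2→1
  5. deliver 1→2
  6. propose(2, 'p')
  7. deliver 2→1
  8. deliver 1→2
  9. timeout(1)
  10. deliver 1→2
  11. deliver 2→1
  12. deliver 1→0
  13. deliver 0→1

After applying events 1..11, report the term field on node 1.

1. timeout(2):  <2:cand t1 ->
2. deliver 2→0:  <0:foll t1 ->
3. deliver 0→2:  <2:lead t1 ->
4. deliver 2→1:  <1:foll t1 ->
5. deliver 1→2:  nop
6. propose(2,'p'):  <2:lead t1 p>
7. deliver 2→1:  <1:foll t1 p>
8. deliver 1→2:  nop
9. timeout(1):  <1:cand t2 p>
10. deliver 1→2:  <2:foll t2 p>
11. deliver 2→1:  <1:lead t2 p>

2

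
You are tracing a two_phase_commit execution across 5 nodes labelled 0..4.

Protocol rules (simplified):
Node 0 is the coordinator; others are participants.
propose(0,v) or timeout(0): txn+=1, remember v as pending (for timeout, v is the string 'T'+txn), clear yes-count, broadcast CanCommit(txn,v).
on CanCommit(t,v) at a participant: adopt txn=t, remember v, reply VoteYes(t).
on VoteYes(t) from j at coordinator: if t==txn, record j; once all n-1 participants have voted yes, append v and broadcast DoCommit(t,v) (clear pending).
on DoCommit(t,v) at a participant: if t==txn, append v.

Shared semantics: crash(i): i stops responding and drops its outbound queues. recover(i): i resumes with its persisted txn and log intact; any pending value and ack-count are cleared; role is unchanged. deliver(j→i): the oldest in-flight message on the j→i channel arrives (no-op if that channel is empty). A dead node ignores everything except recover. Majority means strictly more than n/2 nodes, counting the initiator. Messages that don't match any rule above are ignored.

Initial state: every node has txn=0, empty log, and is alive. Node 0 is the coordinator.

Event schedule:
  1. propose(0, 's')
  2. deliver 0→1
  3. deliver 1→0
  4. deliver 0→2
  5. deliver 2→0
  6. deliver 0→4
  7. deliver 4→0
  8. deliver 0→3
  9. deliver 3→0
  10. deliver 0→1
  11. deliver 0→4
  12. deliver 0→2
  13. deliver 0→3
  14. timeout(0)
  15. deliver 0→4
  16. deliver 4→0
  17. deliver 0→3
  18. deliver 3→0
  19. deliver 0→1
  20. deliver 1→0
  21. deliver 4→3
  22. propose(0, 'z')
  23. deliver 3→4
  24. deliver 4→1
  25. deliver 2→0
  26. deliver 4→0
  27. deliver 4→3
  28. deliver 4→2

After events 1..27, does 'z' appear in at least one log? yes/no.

no

e1 propose(0,'s'): 0[coor,t=1,-]
e2 deliver 0→1: 1[part,t=1,-]
e3 deliver 1→0: ·
e4 deliver 0→2: 2[part,t=1,-]
e5 deliver 2→0: ·
e6 deliver 0→4: 4[part,t=1,-]
e7 deliver 4→0: ·
e8 deliver 0→3: 3[part,t=1,-]
e9 deliver 3→0: 0[coor,t=1,s]
e10 deliver 0→1: 1[part,t=1,s]
e11 deliver 0→4: 4[part,t=1,s]
e12 deliver 0→2: 2[part,t=1,s]
e13 deliver 0→3: 3[part,t=1,s]
e14 timeout(0): 0[coor,t=2,s]
e15 deliver 0→4: 4[part,t=2,s]
e16 deliver 4→0: ·
e17 deliver 0→3: 3[part,t=2,s]
e18 deliver 3→0: ·
e19 deliver 0→1: 1[part,t=2,s]
e20 deliver 1→0: ·
e21 deliver 4→3: ·
e22 propose(0,'z'): 0[coor,t=3,s]
e23 deliver 3→4: ·
e24 deliver 4→1: ·
e25 deliver 2→0: ·
e26 deliver 4→0: ·
e27 deliver 4→3: ·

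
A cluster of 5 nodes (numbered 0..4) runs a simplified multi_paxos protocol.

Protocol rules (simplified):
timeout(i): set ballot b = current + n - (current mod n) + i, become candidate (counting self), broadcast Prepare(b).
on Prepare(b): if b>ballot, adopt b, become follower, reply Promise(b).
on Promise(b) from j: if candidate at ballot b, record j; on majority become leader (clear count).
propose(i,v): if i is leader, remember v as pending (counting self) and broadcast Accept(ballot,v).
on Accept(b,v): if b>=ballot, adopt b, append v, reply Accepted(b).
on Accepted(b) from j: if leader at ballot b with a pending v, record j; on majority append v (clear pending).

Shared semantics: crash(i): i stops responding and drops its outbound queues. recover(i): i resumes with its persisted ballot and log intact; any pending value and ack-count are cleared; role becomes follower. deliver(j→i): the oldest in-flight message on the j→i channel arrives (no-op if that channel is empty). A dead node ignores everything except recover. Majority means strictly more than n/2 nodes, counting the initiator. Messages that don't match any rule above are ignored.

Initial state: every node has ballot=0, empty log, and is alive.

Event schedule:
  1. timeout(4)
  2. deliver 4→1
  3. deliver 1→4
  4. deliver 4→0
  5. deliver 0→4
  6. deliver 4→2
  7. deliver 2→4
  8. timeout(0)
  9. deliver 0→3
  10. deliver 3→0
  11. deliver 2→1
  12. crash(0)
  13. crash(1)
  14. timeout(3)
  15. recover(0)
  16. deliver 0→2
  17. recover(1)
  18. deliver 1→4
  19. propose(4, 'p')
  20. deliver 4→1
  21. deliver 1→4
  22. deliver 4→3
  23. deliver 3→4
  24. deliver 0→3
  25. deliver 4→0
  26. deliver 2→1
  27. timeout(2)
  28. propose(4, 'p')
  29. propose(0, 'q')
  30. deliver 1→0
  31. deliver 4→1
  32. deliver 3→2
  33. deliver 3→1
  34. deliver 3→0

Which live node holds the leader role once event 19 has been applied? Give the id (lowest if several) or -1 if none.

[1] timeout(4) → N4(cand b9 [-])
[2] deliver 4→1 → N1(foll b9 [-])
[3] deliver 1→4 → ∅
[4] deliver 4→0 → N0(foll b9 [-])
[5] deliver 0→4 → N4(lead b9 [-])
[6] deliver 4→2 → N2(foll b9 [-])
[7] deliver 2→4 → ∅
[8] timeout(0) → N0(cand b10 [-])
[9] deliver 0→3 → N3(foll b10 [-])
[10] deliver 3→0 → ∅
[11] deliver 2→1 → ∅
[12] crash(0) → N0(✗cand b10 [-])
[13] crash(1) → N1(✗foll b9 [-])
[14] timeout(3) → N3(cand b18 [-])
[15] recover(0) → N0(foll b10 [-])
[16] deliver 0→2 → ∅
[17] recover(1) → N1(foll b9 [-])
[18] deliver 1→4 → ∅
[19] propose(4,'p') → ∅

4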